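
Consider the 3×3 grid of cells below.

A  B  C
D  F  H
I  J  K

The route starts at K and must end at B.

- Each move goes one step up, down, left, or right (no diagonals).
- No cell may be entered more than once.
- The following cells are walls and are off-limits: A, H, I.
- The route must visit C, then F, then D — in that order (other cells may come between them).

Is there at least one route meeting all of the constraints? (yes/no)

C must be visited but has only one open neighbour (B), and it is neither the start nor the goal — the route would have to enter and leave through B, re-entering it.

no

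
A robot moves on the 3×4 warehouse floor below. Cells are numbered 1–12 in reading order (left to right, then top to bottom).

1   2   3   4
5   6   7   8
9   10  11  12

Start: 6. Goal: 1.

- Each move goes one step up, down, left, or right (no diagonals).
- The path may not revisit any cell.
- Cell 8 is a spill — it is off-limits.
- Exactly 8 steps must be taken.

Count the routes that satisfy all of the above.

Need simple routes of exactly 8 moves from 6 to 1 (Manhattan distance 2, so 3 moves are spent on a detour and 3 undoing it).
Enumerating: 6 2 3 7 11 10 9 5 1 | 6 5 9 10 11 7 3 2 1.
That gives 2 routes.

2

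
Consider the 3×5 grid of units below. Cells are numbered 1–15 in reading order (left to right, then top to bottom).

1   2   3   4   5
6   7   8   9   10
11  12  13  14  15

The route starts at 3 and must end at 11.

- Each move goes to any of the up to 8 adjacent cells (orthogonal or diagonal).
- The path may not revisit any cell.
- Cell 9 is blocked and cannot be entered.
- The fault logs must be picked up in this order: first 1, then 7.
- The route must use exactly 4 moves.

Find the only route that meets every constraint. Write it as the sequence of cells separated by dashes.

3 - 2 - 1 - 7 - 11

The waypoints must appear in the order 1, 7, with no cell reused.
Route from 3: 2× left (reaching 1), down-right to 7, down-left to 11 — 4 moves in all.
Check: order respected (1 at step 2, 7 at step 3); 4 moves as required.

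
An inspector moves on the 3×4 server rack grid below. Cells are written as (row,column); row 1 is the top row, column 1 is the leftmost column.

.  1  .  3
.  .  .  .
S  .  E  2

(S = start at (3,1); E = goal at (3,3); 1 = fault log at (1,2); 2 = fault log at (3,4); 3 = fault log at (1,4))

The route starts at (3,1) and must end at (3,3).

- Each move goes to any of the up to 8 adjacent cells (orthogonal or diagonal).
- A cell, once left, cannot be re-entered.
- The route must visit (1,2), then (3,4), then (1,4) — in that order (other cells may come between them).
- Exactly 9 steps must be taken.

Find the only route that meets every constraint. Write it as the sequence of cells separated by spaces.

The waypoints must appear in the order (1,2), (3,4), (1,4), with no cell reused.
Route from (3,1): up 1 to (2,1), up-right 1 to (1,2), down-right 2 to (3,4), up 2 to (1,4), left 1 to (1,3), down-left 1 to (2,2), down-right 1 to (3,3) — 9 moves in all.
Check: order respected (1 at step 2, 2 at step 4, 3 at step 6); 9 moves as required.

(3,1) (2,1) (1,2) (2,3) (3,4) (2,4) (1,4) (1,3) (2,2) (3,3)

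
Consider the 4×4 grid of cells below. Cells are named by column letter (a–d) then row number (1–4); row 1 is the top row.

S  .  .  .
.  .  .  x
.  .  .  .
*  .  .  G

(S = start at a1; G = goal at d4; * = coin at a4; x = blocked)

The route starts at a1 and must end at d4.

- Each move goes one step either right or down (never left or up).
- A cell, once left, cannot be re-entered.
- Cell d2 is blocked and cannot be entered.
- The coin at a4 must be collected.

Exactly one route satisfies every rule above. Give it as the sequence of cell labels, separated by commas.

Moves only go right or down, so the column and row indices never decrease.
Route from a1: down 3 to a4, right 3 to d4 — 6 moves in all.
Check: all required cells visited.

a1, a2, a3, a4, b4, c4, d4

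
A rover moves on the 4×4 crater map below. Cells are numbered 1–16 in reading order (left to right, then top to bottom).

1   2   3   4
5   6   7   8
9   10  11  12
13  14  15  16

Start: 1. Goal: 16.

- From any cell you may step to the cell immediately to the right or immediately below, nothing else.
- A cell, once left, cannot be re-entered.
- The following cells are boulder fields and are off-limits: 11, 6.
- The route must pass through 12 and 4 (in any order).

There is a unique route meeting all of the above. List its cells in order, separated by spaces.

Moves only go right or down, so the column and row indices never decrease.
Route from 1: 3× right (reaching 4), 3× down (reaching 16) — 6 moves in all.
Check: all required cells visited.

1 2 3 4 8 12 16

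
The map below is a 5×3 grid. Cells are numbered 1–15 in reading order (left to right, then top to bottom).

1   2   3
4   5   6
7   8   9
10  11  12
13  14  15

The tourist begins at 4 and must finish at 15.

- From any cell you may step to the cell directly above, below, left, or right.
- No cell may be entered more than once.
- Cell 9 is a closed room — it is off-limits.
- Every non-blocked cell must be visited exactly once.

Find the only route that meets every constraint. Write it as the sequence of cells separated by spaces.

Need to visit all 14 open cells exactly once, starting at 4 and ending at 15.
Route from 4: up to 1, 2× right (reaching 3), down to 6, left to 5, down to 8, left to 7, 2× down (reaching 13), right to 14, up to 11, right to 12, down to 15 — 13 moves in all.
Check: all 14 open cells covered.

4 1 2 3 6 5 8 7 10 13 14 11 12 15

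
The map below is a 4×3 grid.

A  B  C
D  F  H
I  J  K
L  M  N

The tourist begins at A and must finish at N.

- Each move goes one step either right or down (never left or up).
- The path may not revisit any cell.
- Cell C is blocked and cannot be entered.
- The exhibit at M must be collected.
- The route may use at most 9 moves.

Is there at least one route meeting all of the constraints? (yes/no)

yes

One route that works: A → D → I → L → M → N.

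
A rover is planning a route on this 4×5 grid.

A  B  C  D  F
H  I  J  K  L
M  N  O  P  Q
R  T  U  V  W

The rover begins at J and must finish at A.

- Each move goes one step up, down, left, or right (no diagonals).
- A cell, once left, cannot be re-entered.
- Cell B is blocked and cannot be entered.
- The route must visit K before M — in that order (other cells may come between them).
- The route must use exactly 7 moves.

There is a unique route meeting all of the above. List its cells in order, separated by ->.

J -> K -> P -> O -> N -> M -> H -> A

The waypoints must appear in the order K, M, with no cell reused.
Route from J: right 1 to K, down 1 to P, left 3 to M, up 2 to A — 7 moves in all.
Check: order respected (K at step 1, M at step 5); 7 moves as required.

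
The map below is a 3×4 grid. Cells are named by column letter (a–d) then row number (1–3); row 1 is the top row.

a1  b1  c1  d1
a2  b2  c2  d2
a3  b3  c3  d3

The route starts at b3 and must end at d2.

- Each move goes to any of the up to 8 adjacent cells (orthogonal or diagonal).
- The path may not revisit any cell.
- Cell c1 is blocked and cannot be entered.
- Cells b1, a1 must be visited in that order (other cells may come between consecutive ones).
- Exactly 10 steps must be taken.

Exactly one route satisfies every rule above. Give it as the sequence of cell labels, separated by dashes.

b3 - a3 - a2 - b1 - a1 - b2 - c3 - d3 - c2 - d1 - d2

The waypoints must appear in the order b1, a1, with no cell reused.
Route from b3: left 1 to a3, up 1 to a2, up-right 1 to b1, left 1 to a1, down-right 2 to c3, right 1 to d3, up-left 1 to c2, up-right 1 to d1, down 1 to d2 — 10 moves in all.
Check: order respected (b1 at step 3, a1 at step 4); 10 moves as required.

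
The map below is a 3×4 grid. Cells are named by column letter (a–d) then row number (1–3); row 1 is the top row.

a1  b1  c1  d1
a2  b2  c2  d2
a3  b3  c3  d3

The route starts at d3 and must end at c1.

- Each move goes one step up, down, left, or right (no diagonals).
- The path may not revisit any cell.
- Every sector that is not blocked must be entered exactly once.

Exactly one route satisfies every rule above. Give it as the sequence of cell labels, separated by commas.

Need to visit all 12 open cells exactly once, starting at d3 and ending at c1.
Cell a1 has only two open neighbours (a2 and b1), so the path must pass straight through it: one of those is the cell it's entered from and the other is where it exits.
Route from d3: 3× left (reaching a3), 2× up (reaching a1), right to b1, down to b2, 2× right (reaching d2), up to d1, left to c1 — 11 moves in all.
Check: all 12 open cells covered.

d3, c3, b3, a3, a2, a1, b1, b2, c2, d2, d1, c1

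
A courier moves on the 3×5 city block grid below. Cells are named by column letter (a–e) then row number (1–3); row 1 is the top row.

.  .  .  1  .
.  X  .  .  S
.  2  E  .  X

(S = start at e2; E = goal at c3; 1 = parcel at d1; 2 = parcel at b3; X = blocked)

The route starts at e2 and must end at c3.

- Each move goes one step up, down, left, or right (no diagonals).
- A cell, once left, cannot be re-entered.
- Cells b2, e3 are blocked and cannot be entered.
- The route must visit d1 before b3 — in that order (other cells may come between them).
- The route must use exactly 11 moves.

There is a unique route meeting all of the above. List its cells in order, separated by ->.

The waypoints must appear in the order d1, b3, with no cell reused.
Route from e2: up 1 to e1, left 1 to d1, down 1 to d2, left 1 to c2, up 1 to c1, left 2 to a1, down 2 to a3, right 2 to c3 — 11 moves in all.
Check: order respected (1 at step 2, 2 at step 10); 11 moves as required.

e2 -> e1 -> d1 -> d2 -> c2 -> c1 -> b1 -> a1 -> a2 -> a3 -> b3 -> c3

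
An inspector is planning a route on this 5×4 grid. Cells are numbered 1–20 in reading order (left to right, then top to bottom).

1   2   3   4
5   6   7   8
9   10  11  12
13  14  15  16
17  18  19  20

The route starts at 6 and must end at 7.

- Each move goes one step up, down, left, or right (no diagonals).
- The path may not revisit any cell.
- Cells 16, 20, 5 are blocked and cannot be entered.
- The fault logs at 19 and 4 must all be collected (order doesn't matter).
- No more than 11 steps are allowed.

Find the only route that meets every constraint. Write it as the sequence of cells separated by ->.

6 -> 10 -> 14 -> 18 -> 19 -> 15 -> 11 -> 12 -> 8 -> 4 -> 3 -> 7

Any route must reach 19 and 4 and still end at 7 within 11 moves, so the order of the required stops is forced.
Route from 6: 3× down (reaching 18), right to 19, 2× up (reaching 11), right to 12, 2× up (reaching 4), left to 3, down to 7 — 11 moves in all.
Check: all required cells visited; 11 ≤ 11 moves.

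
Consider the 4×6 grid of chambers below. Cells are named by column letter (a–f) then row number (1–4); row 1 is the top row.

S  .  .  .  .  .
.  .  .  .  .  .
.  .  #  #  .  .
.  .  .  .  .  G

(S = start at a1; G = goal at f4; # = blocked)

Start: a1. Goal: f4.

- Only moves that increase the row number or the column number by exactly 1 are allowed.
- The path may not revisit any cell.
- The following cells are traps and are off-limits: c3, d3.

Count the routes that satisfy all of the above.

A right/down-only route from a1 to f4 makes exactly 3 down-moves and 5 right-moves in some order.
With no other constraints that would be C(8,3) = 56 routes.
Subtract routes through each blocked cell (inclusion–exclusion for overlaps): − through c3: 24 − through d3: 30 + through c3&d3: 18 → 20.
That gives 20 routes.

20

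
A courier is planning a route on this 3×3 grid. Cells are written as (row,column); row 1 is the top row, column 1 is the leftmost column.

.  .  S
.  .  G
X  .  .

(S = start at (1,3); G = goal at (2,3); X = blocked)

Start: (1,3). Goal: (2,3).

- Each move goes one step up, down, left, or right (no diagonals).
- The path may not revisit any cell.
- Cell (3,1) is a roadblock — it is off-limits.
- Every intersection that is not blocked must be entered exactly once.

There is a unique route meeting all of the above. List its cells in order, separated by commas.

Need to visit all 8 open cells exactly once, starting at (1,3) and ending at (2,3).
Cell (3,2) has only two open neighbours ((2,2) and (3,3)), so the path must pass straight through it: one of those is the cell it's entered from and the other is where it exits.
Route from (1,3): left 2 to (1,1), down 1 to (2,1), right 1 to (2,2), down 1 to (3,2), right 1 to (3,3), up 1 to (2,3) — 7 moves in all.
Check: all 8 open cells covered.

(1,3), (1,2), (1,1), (2,1), (2,2), (3,2), (3,3), (2,3)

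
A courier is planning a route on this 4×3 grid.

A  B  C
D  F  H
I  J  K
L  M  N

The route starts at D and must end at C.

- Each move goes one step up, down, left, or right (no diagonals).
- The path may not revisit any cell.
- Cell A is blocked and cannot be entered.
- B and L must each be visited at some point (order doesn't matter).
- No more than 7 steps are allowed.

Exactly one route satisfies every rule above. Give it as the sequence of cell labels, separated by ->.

D -> I -> L -> M -> J -> F -> B -> C

The budget equals the shortest possible length, so every move has to be on a shortest route through the required cells.
Route from D: 2× down (reaching L), right to M, 3× up (reaching B), right to C — 7 moves in all.
Check: all required cells visited; 7 ≤ 7 moves.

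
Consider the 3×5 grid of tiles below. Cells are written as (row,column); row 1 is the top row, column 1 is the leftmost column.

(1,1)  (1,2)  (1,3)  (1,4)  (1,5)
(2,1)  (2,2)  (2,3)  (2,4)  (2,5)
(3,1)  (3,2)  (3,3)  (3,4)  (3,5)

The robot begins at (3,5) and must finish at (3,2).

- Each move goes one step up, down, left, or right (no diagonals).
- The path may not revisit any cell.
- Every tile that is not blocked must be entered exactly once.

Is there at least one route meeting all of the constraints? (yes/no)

no

Colour the cells like a checkerboard: each orthogonal step flips colour, so a Hamiltonian route alternates colours. Here there are 8 cells of one colour and 7 of the other, with start on the opposite colour to the goal — the counts and endpoints can't be arranged into an alternating sequence of length 15, so no Hamiltonian route exists.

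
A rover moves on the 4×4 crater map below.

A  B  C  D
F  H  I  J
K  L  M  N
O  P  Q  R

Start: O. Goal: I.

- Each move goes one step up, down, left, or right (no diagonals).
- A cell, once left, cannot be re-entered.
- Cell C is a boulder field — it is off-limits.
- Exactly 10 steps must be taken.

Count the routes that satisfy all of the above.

Need simple routes of exactly 10 moves from O to I (Manhattan distance 4, so 3 moves are spent on a detour and 3 undoing it).
Enumerating: O K F A B H L P Q M I | O K F A B H L M N J I | O K F H L P Q M N J I | O K F H L P Q R N J I | O K F H L P Q R N M I | O K F H L M Q R N J I | O P Q M L K F A B H I | O P Q R N M L K F H I.
That gives 8 routes.

8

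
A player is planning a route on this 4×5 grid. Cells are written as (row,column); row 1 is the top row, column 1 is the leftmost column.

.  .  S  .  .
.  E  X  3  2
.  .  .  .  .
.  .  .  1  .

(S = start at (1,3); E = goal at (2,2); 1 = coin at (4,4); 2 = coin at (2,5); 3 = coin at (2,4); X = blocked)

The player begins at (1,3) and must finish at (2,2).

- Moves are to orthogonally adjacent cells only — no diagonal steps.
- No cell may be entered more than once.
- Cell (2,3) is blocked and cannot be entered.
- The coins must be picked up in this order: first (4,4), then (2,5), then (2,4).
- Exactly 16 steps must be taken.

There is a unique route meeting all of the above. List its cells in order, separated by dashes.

(1,3) - (1,2) - (1,1) - (2,1) - (3,1) - (4,1) - (4,2) - (4,3) - (4,4) - (4,5) - (3,5) - (2,5) - (2,4) - (3,4) - (3,3) - (3,2) - (2,2)

The waypoints must appear in the order (4,4), (2,5), (2,4), with no cell reused.
Route from (1,3): left 2 to (1,1), down 3 to (4,1), right 4 to (4,5), up 2 to (2,5), left 1 to (2,4), down 1 to (3,4), left 2 to (3,2), up 1 to (2,2) — 16 moves in all.
Check: order respected (1 at step 8, 2 at step 11, 3 at step 12); 16 moves as required.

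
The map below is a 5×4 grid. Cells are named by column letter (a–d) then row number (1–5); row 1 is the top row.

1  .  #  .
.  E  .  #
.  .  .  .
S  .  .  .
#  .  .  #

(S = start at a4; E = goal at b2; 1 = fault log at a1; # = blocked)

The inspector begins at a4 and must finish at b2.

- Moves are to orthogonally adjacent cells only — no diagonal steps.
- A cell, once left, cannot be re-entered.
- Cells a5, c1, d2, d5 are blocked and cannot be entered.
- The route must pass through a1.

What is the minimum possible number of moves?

5

Any route passes through a1 somewhere between a4 and b2. Summing Manhattan distances along the two legs (a4 → a1 → b2) gives a lower bound of 3 + 2 = 5 moves.
A route of 5 moves achieves this: a4 → a3 → a2 → a1 → b1 → b2.
Since 5 matches the lower bound, it is optimal.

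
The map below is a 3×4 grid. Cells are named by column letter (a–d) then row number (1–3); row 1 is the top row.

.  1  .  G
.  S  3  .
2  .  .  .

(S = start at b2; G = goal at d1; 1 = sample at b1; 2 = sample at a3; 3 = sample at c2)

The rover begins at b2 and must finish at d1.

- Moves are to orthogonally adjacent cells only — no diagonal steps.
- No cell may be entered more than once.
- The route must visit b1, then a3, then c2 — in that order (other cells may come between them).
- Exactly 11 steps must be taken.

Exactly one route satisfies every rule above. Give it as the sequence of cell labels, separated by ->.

b2 -> b1 -> a1 -> a2 -> a3 -> b3 -> c3 -> d3 -> d2 -> c2 -> c1 -> d1

The waypoints must appear in the order b1, a3, c2, with no cell reused.
Route from b2: up to b1, left to a1, 2× down (reaching a3), 3× right (reaching d3), up to d2, left to c2, up to c1, right to d1 — 11 moves in all.
Check: order respected (1 at step 1, 2 at step 4, 3 at step 9); 11 moves as required.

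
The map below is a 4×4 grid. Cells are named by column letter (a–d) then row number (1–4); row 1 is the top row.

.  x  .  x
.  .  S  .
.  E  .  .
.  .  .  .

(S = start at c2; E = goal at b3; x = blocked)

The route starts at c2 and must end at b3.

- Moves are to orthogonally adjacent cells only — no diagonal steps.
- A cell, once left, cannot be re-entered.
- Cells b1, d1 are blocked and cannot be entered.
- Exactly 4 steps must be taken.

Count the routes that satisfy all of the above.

Need simple routes of exactly 4 moves from c2 to b3 (Manhattan distance 2, so 1 moves are spent on a detour and 1 undoing it).
Enumerating: c2 c3 c4 b4 b3 | c2 b2 a2 a3 b3 | c2 d2 d3 c3 b3.
That gives 3 routes.

3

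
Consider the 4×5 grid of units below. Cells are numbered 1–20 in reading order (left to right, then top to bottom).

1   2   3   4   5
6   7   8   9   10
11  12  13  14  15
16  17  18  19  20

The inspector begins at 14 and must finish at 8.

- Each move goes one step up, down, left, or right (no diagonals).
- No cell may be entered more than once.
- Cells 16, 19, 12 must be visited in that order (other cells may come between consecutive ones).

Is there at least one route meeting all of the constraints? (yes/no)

no

Ignoring the required order, 86 revisit-free routes from 14 to 8 pass through all of 16, 19, and 12; the waypoint orders that occur are 19 → 16 → 12 (42); 19 → 12 → 16 (28); 12 → 16 → 19 (16) — never 16 → 19 → 12.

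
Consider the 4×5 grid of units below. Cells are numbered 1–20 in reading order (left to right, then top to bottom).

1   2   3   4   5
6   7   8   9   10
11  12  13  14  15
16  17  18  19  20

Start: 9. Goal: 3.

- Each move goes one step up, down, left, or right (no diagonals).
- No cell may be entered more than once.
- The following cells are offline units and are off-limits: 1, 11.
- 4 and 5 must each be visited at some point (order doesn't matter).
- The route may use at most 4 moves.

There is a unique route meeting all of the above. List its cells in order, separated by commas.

9, 10, 5, 4, 3

The 4-move cap with required stops at 4, 5 leaves no slack for detours.
Route from 9: right to 10, up to 5, 2× left (reaching 3) — 4 moves in all.
Check: all required cells visited; 4 ≤ 4 moves.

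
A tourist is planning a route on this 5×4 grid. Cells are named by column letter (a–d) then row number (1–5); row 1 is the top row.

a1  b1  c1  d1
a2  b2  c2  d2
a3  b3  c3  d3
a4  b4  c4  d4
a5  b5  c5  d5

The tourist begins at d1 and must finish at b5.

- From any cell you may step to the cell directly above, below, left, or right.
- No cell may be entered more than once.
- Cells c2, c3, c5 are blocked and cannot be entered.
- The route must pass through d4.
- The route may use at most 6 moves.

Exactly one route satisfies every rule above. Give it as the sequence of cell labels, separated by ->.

Any route must reach d4 and still end at b5 within 6 moves, so the order of the required stops is forced.
Route from d1: down 3 to d4, left 2 to b4, down 1 to b5 — 6 moves in all.
Check: all required cells visited; 6 ≤ 6 moves.

d1 -> d2 -> d3 -> d4 -> c4 -> b4 -> b5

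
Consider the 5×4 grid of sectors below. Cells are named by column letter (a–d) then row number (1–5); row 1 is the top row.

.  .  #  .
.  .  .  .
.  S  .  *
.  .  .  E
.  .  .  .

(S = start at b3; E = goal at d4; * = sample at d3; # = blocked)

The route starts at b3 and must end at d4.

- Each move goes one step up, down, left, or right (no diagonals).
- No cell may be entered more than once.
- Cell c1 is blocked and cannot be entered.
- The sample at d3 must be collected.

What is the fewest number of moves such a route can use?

3

Any route passes through d3 somewhere between b3 and d4. Summing Manhattan distances along the two legs (b3 → d3 → d4) gives a lower bound of 2 + 1 = 3 moves.
A route of 3 moves achieves this: b3 → c3 → d3 → d4.
Since 3 matches the lower bound, it is optimal.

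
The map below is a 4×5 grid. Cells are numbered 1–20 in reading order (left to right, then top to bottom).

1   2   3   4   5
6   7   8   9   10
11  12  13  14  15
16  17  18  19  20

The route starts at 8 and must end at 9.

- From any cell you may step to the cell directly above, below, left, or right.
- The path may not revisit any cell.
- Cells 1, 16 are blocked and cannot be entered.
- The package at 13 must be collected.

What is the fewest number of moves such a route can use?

3

Any route passes through 13 somewhere between 8 and 9. Summing Manhattan distances along the two legs (8 → 13 → 9) gives a lower bound of 1 + 2 = 3 moves.
A route of 3 moves achieves this: 8 → 13 → 14 → 9.
Since 3 matches the lower bound, it is optimal.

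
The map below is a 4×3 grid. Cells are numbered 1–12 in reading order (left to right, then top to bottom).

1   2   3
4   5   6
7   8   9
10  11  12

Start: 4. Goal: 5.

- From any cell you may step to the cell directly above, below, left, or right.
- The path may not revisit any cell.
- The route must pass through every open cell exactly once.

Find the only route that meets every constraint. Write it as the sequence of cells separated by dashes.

Need to visit all 12 open cells exactly once, starting at 4 and ending at 5.
Route from 4: up to 1, 2× right (reaching 3), 3× down (reaching 12), 2× left (reaching 10), up to 7, right to 8, up to 5 — 11 moves in all.
Check: all 12 open cells covered.

4 - 1 - 2 - 3 - 6 - 9 - 12 - 11 - 10 - 7 - 8 - 5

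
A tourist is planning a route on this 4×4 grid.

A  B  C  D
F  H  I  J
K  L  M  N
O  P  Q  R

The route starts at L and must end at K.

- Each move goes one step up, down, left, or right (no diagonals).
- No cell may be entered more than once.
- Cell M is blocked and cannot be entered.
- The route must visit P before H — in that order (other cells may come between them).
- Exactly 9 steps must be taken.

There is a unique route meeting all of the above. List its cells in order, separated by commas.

The waypoints must appear in the order P, H, with no cell reused.
Route from L: down to P, 2× right (reaching R), 2× up (reaching J), 3× left (reaching F), down to K — 9 moves in all.
Check: order respected (P at step 1, H at step 7); 9 moves as required.

L, P, Q, R, N, J, I, H, F, K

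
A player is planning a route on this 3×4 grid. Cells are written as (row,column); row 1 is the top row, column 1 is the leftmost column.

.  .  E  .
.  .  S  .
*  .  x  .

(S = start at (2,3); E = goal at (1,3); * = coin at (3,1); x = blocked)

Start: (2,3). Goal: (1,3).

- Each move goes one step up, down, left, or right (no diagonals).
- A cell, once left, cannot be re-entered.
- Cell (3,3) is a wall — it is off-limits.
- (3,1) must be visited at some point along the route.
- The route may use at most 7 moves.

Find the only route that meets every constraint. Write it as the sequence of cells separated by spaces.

(2,3) (2,2) (3,2) (3,1) (2,1) (1,1) (1,2) (1,3)

Any route must reach (3,1) and still end at (1,3) within 7 moves, so the order of the required stops is forced.
Route from (2,3): left to (2,2), down to (3,2), left to (3,1), 2× up (reaching (1,1)), 2× right (reaching (1,3)) — 7 moves in all.
Check: all required cells visited; 7 ≤ 7 moves.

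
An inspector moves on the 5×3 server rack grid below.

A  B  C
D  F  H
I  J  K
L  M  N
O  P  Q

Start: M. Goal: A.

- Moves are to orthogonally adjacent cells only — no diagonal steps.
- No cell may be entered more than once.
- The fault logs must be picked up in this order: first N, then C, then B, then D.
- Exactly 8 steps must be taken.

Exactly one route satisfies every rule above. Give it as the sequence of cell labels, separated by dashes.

The waypoints must appear in the order N, C, B, D, with no cell reused.
Route from M: right to N, 3× up (reaching C), left to B, down to F, left to D, up to A — 8 moves in all.
Check: order respected (N at step 1, C at step 4, B at step 5, D at step 7); 8 moves as required.

M - N - K - H - C - B - F - D - A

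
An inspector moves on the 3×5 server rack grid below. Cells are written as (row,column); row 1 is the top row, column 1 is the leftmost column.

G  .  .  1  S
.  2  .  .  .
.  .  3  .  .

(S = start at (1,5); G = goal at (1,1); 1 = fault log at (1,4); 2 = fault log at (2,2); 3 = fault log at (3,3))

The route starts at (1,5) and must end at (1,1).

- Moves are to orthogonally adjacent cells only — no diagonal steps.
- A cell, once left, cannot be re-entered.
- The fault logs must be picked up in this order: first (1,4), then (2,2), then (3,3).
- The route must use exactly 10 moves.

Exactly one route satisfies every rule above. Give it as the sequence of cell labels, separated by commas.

The waypoints must appear in the order (1,4), (2,2), (3,3), with no cell reused.
Route from (1,5): left 3 to (1,2), down 1 to (2,2), right 1 to (2,3), down 1 to (3,3), left 2 to (3,1), up 2 to (1,1) — 10 moves in all.
Check: order respected (1 at step 1, 2 at step 4, 3 at step 6); 10 moves as required.

(1,5), (1,4), (1,3), (1,2), (2,2), (2,3), (3,3), (3,2), (3,1), (2,1), (1,1)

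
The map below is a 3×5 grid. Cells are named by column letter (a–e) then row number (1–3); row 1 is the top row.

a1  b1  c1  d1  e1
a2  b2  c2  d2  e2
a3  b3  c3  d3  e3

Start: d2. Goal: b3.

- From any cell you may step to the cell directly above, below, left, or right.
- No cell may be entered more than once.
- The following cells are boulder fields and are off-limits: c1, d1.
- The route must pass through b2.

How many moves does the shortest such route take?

Any route passes through b2 somewhere between d2 and b3. Summing Manhattan distances along the two legs (d2 → b2 → b3) gives a lower bound of 2 + 1 = 3 moves.
A route of 3 moves achieves this: d2 → c2 → b2 → b3.
Since 3 matches the lower bound, it is optimal.

3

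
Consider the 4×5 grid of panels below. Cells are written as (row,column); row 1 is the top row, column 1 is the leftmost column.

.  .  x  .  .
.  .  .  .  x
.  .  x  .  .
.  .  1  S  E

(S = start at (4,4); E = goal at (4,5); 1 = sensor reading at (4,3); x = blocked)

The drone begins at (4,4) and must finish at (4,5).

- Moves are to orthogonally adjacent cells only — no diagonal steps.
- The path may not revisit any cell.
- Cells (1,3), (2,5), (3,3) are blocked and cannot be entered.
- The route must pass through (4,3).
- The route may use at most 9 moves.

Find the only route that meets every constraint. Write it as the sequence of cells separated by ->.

(4,4) -> (4,3) -> (4,2) -> (3,2) -> (2,2) -> (2,3) -> (2,4) -> (3,4) -> (3,5) -> (4,5)

The 9-move cap with required stops at (4,3) leaves no slack for detours.
Route from (4,4): 2× left (reaching (4,2)), 2× up (reaching (2,2)), 2× right (reaching (2,4)), down to (3,4), right to (3,5), down to (4,5) — 9 moves in all.
Check: all required cells visited; 9 ≤ 9 moves.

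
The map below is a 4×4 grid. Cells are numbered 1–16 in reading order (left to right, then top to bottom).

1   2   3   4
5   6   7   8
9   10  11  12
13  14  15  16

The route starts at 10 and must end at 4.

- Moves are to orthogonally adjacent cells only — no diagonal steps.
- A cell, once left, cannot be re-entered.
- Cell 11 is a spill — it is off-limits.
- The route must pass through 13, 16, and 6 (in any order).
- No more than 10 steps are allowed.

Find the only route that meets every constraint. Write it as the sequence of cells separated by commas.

Any route must reach 13, 16, and 6 and still end at 4 within 10 moves, so the order of the required stops is forced.
Route from 10: up 1 to 6, left 1 to 5, down 2 to 13, right 3 to 16, up 3 to 4 — 10 moves in all.
Check: all required cells visited; 10 ≤ 10 moves.

10, 6, 5, 9, 13, 14, 15, 16, 12, 8, 4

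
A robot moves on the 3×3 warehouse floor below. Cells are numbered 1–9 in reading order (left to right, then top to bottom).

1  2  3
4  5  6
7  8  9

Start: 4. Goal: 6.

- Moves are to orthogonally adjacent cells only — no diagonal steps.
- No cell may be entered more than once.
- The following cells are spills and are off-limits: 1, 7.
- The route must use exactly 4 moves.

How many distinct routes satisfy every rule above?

Need simple routes of exactly 4 moves from 4 to 6 (Manhattan distance 2, so 1 moves are spent on a detour and 1 undoing it).
Enumerating: 4 5 2 3 6 | 4 5 8 9 6.
That gives 2 routes.

2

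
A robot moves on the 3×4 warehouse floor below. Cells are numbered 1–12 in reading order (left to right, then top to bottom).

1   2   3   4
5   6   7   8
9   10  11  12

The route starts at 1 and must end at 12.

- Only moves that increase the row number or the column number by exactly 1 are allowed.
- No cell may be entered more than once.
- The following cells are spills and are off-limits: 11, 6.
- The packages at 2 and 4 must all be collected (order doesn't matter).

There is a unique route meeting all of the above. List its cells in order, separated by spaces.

Moves only go right or down, so the column and row indices never decrease.
Route from 1: 3× right (reaching 4), 2× down (reaching 12) — 5 moves in all.
Check: all required cells visited.

1 2 3 4 8 12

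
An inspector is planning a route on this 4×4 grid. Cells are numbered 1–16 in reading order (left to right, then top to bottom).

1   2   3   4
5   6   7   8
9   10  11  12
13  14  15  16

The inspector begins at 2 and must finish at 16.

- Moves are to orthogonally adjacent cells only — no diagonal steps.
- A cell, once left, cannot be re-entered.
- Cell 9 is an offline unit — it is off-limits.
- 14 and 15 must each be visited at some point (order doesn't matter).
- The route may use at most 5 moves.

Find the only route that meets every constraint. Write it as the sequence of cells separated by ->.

Any route must reach 14 and 15 and still end at 16 within 5 moves, so the order of the required stops is forced.
Route from 2: down 3 to 14, right 2 to 16 — 5 moves in all.
Check: all required cells visited; 5 ≤ 5 moves.

2 -> 6 -> 10 -> 14 -> 15 -> 16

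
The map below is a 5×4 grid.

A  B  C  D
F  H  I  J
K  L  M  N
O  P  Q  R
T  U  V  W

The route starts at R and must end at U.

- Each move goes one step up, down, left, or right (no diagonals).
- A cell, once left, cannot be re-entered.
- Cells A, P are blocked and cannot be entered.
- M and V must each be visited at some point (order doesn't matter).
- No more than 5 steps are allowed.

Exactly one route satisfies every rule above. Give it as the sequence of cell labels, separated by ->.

R -> N -> M -> Q -> V -> U

The 5-move cap with required stops at M, V leaves no slack for detours.
Route from R: up to N, left to M, 2× down (reaching V), left to U — 5 moves in all.
Check: all required cells visited; 5 ≤ 5 moves.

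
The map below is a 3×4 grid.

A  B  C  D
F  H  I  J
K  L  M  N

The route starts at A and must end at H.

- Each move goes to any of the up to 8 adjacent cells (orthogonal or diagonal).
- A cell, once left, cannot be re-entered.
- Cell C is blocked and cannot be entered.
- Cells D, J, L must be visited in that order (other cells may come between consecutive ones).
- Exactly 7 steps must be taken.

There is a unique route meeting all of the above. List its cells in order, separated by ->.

A -> B -> I -> D -> J -> M -> L -> H

The waypoints must appear in the order D, J, L, with no cell reused.
Route from A: right to B, down-right to I, up-right to D, down to J, down-left to M, left to L, up to H — 7 moves in all.
Check: order respected (D at step 3, J at step 4, L at step 6); 7 moves as required.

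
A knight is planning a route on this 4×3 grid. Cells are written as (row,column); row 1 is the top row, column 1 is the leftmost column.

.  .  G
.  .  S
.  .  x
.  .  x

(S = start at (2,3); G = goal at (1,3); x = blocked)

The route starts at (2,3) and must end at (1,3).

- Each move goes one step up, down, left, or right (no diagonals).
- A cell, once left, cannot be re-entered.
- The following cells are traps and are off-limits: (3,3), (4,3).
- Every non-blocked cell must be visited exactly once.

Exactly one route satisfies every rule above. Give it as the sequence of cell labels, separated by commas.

(2,3), (2,2), (3,2), (4,2), (4,1), (3,1), (2,1), (1,1), (1,2), (1,3)

Need to visit all 10 open cells exactly once, starting at (2,3) and ending at (1,3).
Route from (2,3): left 1 to (2,2), down 2 to (4,2), left 1 to (4,1), up 3 to (1,1), right 2 to (1,3) — 9 moves in all.
Check: all 10 open cells covered.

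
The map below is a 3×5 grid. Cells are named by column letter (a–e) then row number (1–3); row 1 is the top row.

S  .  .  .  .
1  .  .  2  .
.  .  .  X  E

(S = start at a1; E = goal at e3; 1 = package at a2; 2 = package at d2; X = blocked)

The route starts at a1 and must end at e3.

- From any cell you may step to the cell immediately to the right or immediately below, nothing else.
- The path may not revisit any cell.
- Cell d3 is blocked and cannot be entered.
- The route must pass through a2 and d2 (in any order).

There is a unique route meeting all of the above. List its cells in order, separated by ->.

Moves only go right or down, so the column and row indices never decrease.
Route from a1: down 1 to a2, right 4 to e2, down 1 to e3 — 6 moves in all.
Check: all required cells visited.

a1 -> a2 -> b2 -> c2 -> d2 -> e2 -> e3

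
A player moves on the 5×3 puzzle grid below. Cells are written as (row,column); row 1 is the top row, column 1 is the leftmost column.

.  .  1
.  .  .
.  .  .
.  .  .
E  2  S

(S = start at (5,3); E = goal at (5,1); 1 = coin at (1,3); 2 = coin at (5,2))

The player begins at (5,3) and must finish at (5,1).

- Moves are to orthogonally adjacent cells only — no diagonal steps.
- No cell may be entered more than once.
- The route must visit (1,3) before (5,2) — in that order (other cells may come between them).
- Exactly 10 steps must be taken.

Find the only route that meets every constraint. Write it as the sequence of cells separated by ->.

(5,3) -> (4,3) -> (3,3) -> (2,3) -> (1,3) -> (1,2) -> (2,2) -> (3,2) -> (4,2) -> (5,2) -> (5,1)

The waypoints must appear in the order (1,3), (5,2), with no cell reused.
Route from (5,3): up 4 to (1,3), left 1 to (1,2), down 4 to (5,2), left 1 to (5,1) — 10 moves in all.
Check: order respected (1 at step 4, 2 at step 9); 10 moves as required.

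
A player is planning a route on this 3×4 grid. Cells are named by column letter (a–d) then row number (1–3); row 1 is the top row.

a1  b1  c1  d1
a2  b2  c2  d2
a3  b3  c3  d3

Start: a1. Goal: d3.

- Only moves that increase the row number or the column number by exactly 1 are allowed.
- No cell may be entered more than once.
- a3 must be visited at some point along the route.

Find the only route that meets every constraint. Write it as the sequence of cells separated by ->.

a1 -> a2 -> a3 -> b3 -> c3 -> d3

Moves only go right or down, so the column and row indices never decrease.
Route from a1: 2× down (reaching a3), 3× right (reaching d3) — 5 moves in all.
Check: all required cells visited.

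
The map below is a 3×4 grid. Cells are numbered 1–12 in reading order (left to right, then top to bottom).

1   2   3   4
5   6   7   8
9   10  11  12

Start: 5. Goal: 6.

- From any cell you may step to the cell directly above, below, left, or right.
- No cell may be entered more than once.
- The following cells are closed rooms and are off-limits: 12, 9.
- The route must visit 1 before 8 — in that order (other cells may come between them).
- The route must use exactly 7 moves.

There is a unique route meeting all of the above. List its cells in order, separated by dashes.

5 - 1 - 2 - 3 - 4 - 8 - 7 - 6

The waypoints must appear in the order 1, 8, with no cell reused.
Route from 5: up 1 to 1, right 3 to 4, down 1 to 8, left 2 to 6 — 7 moves in all.
Check: order respected (1 at step 1, 8 at step 5); 7 moves as required.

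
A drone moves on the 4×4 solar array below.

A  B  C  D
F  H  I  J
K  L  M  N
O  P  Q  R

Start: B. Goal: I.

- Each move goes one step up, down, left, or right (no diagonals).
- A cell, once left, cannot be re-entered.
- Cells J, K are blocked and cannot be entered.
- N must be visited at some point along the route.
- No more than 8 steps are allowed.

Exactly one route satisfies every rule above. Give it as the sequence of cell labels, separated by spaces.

B H L P Q R N M I

The 8-move cap with required stops at N leaves no slack for detours.
Route from B: 3× down (reaching P), 2× right (reaching R), up to N, left to M, up to I — 8 moves in all.
Check: all required cells visited; 8 ≤ 8 moves.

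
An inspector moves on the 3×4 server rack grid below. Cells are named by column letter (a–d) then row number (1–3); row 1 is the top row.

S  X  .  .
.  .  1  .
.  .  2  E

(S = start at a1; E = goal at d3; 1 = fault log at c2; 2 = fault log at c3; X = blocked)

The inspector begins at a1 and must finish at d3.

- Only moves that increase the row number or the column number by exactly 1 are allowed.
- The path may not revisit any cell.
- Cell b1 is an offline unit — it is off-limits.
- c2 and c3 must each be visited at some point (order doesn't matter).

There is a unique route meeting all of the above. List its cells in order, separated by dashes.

a1 - a2 - b2 - c2 - c3 - d3

Moves only go right or down, so the column and row indices never decrease.
Route from a1: down 1 to a2, right 2 to c2, down 1 to c3, right 1 to d3 — 5 moves in all.
Check: all required cells visited.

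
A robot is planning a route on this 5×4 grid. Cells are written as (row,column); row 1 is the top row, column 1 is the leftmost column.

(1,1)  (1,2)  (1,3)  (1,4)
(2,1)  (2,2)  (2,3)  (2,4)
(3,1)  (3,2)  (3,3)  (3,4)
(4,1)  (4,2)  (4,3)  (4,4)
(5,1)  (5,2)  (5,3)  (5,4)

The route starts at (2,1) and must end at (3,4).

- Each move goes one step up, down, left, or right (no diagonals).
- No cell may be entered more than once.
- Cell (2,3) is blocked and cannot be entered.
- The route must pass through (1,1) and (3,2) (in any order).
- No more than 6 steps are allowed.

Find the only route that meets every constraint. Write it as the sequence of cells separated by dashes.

The budget equals the shortest possible length, so every move has to be on a shortest route through the required cells.
Route from (2,1): up 1 to (1,1), right 1 to (1,2), down 2 to (3,2), right 2 to (3,4) — 6 moves in all.
Check: all required cells visited; 6 ≤ 6 moves.

(2,1) - (1,1) - (1,2) - (2,2) - (3,2) - (3,3) - (3,4)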